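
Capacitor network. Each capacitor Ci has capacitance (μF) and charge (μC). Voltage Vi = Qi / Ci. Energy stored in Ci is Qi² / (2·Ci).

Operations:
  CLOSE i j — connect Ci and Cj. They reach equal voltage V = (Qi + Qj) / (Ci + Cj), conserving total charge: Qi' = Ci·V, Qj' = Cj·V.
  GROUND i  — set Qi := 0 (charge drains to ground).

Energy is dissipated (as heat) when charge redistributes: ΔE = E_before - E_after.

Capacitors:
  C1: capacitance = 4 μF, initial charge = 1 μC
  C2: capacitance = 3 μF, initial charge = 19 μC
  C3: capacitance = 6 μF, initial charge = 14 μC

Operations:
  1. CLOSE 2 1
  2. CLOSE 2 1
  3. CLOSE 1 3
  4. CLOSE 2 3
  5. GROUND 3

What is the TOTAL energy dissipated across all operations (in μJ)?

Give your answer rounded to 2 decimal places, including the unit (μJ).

Answer: 53.18 μJ

Derivation:
Initial: C1(4μF, Q=1μC, V=0.25V), C2(3μF, Q=19μC, V=6.33V), C3(6μF, Q=14μC, V=2.33V)
Op 1: CLOSE 2-1: Q_total=20.00, C_total=7.00, V=2.86; Q2=8.57, Q1=11.43; dissipated=31.720
Op 2: CLOSE 2-1: Q_total=20.00, C_total=7.00, V=2.86; Q2=8.57, Q1=11.43; dissipated=0.000
Op 3: CLOSE 1-3: Q_total=25.43, C_total=10.00, V=2.54; Q1=10.17, Q3=15.26; dissipated=0.329
Op 4: CLOSE 2-3: Q_total=23.83, C_total=9.00, V=2.65; Q2=7.94, Q3=15.89; dissipated=0.099
Op 5: GROUND 3: Q3=0; energy lost=21.030
Total dissipated: 53.178 μJ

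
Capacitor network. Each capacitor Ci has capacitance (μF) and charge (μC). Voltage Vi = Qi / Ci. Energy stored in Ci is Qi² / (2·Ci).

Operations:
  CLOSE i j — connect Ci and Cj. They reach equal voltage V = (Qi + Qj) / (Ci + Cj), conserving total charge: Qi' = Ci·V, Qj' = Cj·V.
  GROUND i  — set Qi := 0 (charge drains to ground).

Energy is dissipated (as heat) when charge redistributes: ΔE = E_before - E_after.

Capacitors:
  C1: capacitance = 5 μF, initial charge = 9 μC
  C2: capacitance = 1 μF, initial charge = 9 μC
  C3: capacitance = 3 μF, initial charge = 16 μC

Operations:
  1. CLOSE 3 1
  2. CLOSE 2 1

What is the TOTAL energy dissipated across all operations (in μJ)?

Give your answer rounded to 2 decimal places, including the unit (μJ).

Initial: C1(5μF, Q=9μC, V=1.80V), C2(1μF, Q=9μC, V=9.00V), C3(3μF, Q=16μC, V=5.33V)
Op 1: CLOSE 3-1: Q_total=25.00, C_total=8.00, V=3.12; Q3=9.38, Q1=15.62; dissipated=11.704
Op 2: CLOSE 2-1: Q_total=24.62, C_total=6.00, V=4.10; Q2=4.10, Q1=20.52; dissipated=14.382
Total dissipated: 26.086 μJ

Answer: 26.09 μJ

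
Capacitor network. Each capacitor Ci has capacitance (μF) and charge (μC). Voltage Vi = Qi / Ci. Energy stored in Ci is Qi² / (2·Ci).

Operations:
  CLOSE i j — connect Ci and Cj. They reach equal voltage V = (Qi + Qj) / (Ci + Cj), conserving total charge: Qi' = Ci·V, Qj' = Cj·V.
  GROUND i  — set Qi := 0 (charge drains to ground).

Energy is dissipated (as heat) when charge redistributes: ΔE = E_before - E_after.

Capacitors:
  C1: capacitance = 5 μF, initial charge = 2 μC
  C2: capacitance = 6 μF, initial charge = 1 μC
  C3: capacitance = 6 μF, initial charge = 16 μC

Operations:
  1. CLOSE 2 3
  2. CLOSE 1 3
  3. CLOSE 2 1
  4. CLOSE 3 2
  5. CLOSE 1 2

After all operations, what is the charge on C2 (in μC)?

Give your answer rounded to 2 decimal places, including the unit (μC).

Initial: C1(5μF, Q=2μC, V=0.40V), C2(6μF, Q=1μC, V=0.17V), C3(6μF, Q=16μC, V=2.67V)
Op 1: CLOSE 2-3: Q_total=17.00, C_total=12.00, V=1.42; Q2=8.50, Q3=8.50; dissipated=9.375
Op 2: CLOSE 1-3: Q_total=10.50, C_total=11.00, V=0.95; Q1=4.77, Q3=5.73; dissipated=1.409
Op 3: CLOSE 2-1: Q_total=13.27, C_total=11.00, V=1.21; Q2=7.24, Q1=6.03; dissipated=0.291
Op 4: CLOSE 3-2: Q_total=12.97, C_total=12.00, V=1.08; Q3=6.48, Q2=6.48; dissipated=0.095
Op 5: CLOSE 1-2: Q_total=12.52, C_total=11.00, V=1.14; Q1=5.69, Q2=6.83; dissipated=0.022
Final charges: Q1=5.69, Q2=6.83, Q3=6.48

Answer: 6.83 μC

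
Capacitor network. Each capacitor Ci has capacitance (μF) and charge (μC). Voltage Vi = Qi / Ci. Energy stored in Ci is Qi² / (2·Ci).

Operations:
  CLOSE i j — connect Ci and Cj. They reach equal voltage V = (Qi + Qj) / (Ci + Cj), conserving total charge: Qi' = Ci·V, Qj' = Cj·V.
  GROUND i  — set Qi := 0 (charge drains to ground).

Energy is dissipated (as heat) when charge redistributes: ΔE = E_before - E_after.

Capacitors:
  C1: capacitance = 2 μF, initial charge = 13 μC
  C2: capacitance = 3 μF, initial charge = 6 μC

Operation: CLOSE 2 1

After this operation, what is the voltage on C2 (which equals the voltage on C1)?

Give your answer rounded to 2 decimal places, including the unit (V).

Initial: C1(2μF, Q=13μC, V=6.50V), C2(3μF, Q=6μC, V=2.00V)
Op 1: CLOSE 2-1: Q_total=19.00, C_total=5.00, V=3.80; Q2=11.40, Q1=7.60; dissipated=12.150

Answer: 3.80 V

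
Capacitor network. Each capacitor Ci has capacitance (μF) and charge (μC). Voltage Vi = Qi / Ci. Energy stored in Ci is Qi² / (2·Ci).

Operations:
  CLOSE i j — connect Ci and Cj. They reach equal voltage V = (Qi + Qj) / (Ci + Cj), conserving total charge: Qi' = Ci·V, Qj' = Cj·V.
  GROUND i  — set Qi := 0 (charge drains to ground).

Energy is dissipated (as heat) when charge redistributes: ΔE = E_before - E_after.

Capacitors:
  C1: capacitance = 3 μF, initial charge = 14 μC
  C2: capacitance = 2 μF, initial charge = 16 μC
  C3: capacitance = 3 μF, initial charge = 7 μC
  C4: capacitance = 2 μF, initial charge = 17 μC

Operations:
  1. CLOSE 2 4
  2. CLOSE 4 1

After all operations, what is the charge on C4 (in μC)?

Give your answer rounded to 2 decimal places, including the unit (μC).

Answer: 12.20 μC

Derivation:
Initial: C1(3μF, Q=14μC, V=4.67V), C2(2μF, Q=16μC, V=8.00V), C3(3μF, Q=7μC, V=2.33V), C4(2μF, Q=17μC, V=8.50V)
Op 1: CLOSE 2-4: Q_total=33.00, C_total=4.00, V=8.25; Q2=16.50, Q4=16.50; dissipated=0.125
Op 2: CLOSE 4-1: Q_total=30.50, C_total=5.00, V=6.10; Q4=12.20, Q1=18.30; dissipated=7.704
Final charges: Q1=18.30, Q2=16.50, Q3=7.00, Q4=12.20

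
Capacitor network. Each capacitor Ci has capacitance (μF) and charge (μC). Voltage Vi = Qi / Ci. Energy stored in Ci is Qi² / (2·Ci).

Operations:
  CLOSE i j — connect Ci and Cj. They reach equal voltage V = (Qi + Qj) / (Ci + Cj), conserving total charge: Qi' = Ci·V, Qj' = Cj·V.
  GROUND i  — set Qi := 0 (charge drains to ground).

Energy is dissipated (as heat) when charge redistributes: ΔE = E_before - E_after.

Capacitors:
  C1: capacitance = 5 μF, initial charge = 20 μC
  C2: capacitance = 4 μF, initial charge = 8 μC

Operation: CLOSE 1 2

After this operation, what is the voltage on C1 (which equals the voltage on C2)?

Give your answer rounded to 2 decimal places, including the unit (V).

Answer: 3.11 V

Derivation:
Initial: C1(5μF, Q=20μC, V=4.00V), C2(4μF, Q=8μC, V=2.00V)
Op 1: CLOSE 1-2: Q_total=28.00, C_total=9.00, V=3.11; Q1=15.56, Q2=12.44; dissipated=4.444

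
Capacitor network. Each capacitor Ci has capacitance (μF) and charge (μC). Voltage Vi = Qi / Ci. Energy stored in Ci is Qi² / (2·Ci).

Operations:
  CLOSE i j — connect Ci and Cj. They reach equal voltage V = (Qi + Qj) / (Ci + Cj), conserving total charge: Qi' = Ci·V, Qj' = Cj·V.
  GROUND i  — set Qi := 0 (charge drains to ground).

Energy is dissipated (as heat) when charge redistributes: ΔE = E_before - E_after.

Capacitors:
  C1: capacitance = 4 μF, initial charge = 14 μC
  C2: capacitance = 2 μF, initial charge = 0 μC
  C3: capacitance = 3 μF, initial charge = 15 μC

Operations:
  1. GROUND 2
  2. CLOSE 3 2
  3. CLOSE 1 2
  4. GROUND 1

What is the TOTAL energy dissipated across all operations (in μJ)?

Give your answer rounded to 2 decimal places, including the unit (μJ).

Answer: 37.39 μJ

Derivation:
Initial: C1(4μF, Q=14μC, V=3.50V), C2(2μF, Q=0μC, V=0.00V), C3(3μF, Q=15μC, V=5.00V)
Op 1: GROUND 2: Q2=0; energy lost=0.000
Op 2: CLOSE 3-2: Q_total=15.00, C_total=5.00, V=3.00; Q3=9.00, Q2=6.00; dissipated=15.000
Op 3: CLOSE 1-2: Q_total=20.00, C_total=6.00, V=3.33; Q1=13.33, Q2=6.67; dissipated=0.167
Op 4: GROUND 1: Q1=0; energy lost=22.222
Total dissipated: 37.389 μJ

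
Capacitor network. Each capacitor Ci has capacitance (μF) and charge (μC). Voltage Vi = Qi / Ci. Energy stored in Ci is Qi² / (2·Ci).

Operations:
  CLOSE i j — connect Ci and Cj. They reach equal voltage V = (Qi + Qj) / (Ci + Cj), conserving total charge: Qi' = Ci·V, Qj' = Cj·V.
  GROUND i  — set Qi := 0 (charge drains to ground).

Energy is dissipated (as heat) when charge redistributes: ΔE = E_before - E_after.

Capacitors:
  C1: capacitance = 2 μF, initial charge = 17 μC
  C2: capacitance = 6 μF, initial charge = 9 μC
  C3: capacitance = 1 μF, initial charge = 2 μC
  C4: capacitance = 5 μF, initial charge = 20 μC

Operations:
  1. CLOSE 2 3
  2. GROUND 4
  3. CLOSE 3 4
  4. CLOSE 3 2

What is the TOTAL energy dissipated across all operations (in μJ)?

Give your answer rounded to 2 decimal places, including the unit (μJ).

Answer: 41.87 μJ

Derivation:
Initial: C1(2μF, Q=17μC, V=8.50V), C2(6μF, Q=9μC, V=1.50V), C3(1μF, Q=2μC, V=2.00V), C4(5μF, Q=20μC, V=4.00V)
Op 1: CLOSE 2-3: Q_total=11.00, C_total=7.00, V=1.57; Q2=9.43, Q3=1.57; dissipated=0.107
Op 2: GROUND 4: Q4=0; energy lost=40.000
Op 3: CLOSE 3-4: Q_total=1.57, C_total=6.00, V=0.26; Q3=0.26, Q4=1.31; dissipated=1.029
Op 4: CLOSE 3-2: Q_total=9.69, C_total=7.00, V=1.38; Q3=1.38, Q2=8.31; dissipated=0.735
Total dissipated: 41.871 μJ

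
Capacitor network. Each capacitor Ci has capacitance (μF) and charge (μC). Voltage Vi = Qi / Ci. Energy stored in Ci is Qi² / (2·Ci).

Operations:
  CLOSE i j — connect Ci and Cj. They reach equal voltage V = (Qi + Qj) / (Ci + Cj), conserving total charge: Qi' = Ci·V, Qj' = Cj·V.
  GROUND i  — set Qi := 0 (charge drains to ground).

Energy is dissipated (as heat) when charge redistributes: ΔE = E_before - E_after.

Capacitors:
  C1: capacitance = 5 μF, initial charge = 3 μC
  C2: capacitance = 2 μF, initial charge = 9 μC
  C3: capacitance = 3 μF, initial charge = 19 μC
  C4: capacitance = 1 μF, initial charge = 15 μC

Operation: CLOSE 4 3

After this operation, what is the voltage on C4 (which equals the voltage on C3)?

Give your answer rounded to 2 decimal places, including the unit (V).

Answer: 8.50 V

Derivation:
Initial: C1(5μF, Q=3μC, V=0.60V), C2(2μF, Q=9μC, V=4.50V), C3(3μF, Q=19μC, V=6.33V), C4(1μF, Q=15μC, V=15.00V)
Op 1: CLOSE 4-3: Q_total=34.00, C_total=4.00, V=8.50; Q4=8.50, Q3=25.50; dissipated=28.167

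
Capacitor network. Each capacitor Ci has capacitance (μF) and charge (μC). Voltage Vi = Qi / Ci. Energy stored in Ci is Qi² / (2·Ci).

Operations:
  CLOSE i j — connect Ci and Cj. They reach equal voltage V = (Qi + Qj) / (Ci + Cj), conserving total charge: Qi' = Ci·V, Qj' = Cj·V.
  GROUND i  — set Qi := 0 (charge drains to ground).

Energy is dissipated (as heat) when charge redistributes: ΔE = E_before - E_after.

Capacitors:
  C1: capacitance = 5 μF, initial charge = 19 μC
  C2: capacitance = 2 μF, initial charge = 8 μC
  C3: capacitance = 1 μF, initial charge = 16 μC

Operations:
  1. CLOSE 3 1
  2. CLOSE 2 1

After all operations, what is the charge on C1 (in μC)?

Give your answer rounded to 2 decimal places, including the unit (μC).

Answer: 26.55 μC

Derivation:
Initial: C1(5μF, Q=19μC, V=3.80V), C2(2μF, Q=8μC, V=4.00V), C3(1μF, Q=16μC, V=16.00V)
Op 1: CLOSE 3-1: Q_total=35.00, C_total=6.00, V=5.83; Q3=5.83, Q1=29.17; dissipated=62.017
Op 2: CLOSE 2-1: Q_total=37.17, C_total=7.00, V=5.31; Q2=10.62, Q1=26.55; dissipated=2.401
Final charges: Q1=26.55, Q2=10.62, Q3=5.83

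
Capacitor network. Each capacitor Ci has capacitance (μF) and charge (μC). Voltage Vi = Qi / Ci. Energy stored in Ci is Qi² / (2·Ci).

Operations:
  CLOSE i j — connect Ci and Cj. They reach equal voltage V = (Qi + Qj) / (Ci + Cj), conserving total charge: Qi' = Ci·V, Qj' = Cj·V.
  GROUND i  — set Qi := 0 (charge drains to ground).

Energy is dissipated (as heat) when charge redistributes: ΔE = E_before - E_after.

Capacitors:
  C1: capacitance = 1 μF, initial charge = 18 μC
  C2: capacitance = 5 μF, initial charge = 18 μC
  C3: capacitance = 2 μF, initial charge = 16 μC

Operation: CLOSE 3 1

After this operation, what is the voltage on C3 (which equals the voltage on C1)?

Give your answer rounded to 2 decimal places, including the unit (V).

Initial: C1(1μF, Q=18μC, V=18.00V), C2(5μF, Q=18μC, V=3.60V), C3(2μF, Q=16μC, V=8.00V)
Op 1: CLOSE 3-1: Q_total=34.00, C_total=3.00, V=11.33; Q3=22.67, Q1=11.33; dissipated=33.333

Answer: 11.33 V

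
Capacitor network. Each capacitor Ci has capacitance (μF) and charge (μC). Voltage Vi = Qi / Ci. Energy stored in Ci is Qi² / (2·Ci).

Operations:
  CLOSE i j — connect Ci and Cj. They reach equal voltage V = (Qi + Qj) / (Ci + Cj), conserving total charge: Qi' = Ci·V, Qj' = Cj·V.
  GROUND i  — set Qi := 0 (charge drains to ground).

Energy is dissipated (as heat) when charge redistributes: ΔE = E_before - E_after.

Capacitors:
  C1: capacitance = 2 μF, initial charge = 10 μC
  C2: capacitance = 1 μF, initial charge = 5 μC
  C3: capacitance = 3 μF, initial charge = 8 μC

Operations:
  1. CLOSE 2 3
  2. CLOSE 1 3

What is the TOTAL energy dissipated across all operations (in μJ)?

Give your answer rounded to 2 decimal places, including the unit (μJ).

Initial: C1(2μF, Q=10μC, V=5.00V), C2(1μF, Q=5μC, V=5.00V), C3(3μF, Q=8μC, V=2.67V)
Op 1: CLOSE 2-3: Q_total=13.00, C_total=4.00, V=3.25; Q2=3.25, Q3=9.75; dissipated=2.042
Op 2: CLOSE 1-3: Q_total=19.75, C_total=5.00, V=3.95; Q1=7.90, Q3=11.85; dissipated=1.837
Total dissipated: 3.879 μJ

Answer: 3.88 μJ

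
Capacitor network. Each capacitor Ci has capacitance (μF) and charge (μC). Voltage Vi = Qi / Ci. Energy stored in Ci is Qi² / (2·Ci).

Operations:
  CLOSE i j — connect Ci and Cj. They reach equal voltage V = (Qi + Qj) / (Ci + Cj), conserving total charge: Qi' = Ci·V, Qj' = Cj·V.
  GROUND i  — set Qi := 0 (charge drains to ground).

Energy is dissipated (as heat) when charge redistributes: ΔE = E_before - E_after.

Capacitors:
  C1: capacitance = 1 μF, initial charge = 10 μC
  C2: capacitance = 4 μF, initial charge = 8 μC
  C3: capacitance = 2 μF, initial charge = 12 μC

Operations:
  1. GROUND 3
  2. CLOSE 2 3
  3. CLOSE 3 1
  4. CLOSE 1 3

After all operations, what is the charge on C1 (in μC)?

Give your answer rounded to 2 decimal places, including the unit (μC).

Answer: 4.22 μC

Derivation:
Initial: C1(1μF, Q=10μC, V=10.00V), C2(4μF, Q=8μC, V=2.00V), C3(2μF, Q=12μC, V=6.00V)
Op 1: GROUND 3: Q3=0; energy lost=36.000
Op 2: CLOSE 2-3: Q_total=8.00, C_total=6.00, V=1.33; Q2=5.33, Q3=2.67; dissipated=2.667
Op 3: CLOSE 3-1: Q_total=12.67, C_total=3.00, V=4.22; Q3=8.44, Q1=4.22; dissipated=25.037
Op 4: CLOSE 1-3: Q_total=12.67, C_total=3.00, V=4.22; Q1=4.22, Q3=8.44; dissipated=0.000
Final charges: Q1=4.22, Q2=5.33, Q3=8.44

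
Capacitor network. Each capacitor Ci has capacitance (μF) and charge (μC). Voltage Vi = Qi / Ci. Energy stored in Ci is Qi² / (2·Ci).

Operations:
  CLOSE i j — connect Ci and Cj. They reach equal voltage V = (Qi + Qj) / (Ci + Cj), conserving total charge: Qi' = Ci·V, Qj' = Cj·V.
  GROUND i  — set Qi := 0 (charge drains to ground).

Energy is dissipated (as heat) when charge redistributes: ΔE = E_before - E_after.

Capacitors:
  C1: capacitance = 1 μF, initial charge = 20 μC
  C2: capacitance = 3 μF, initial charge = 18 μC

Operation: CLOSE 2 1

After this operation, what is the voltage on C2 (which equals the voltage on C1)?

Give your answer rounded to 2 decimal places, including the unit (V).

Answer: 9.50 V

Derivation:
Initial: C1(1μF, Q=20μC, V=20.00V), C2(3μF, Q=18μC, V=6.00V)
Op 1: CLOSE 2-1: Q_total=38.00, C_total=4.00, V=9.50; Q2=28.50, Q1=9.50; dissipated=73.500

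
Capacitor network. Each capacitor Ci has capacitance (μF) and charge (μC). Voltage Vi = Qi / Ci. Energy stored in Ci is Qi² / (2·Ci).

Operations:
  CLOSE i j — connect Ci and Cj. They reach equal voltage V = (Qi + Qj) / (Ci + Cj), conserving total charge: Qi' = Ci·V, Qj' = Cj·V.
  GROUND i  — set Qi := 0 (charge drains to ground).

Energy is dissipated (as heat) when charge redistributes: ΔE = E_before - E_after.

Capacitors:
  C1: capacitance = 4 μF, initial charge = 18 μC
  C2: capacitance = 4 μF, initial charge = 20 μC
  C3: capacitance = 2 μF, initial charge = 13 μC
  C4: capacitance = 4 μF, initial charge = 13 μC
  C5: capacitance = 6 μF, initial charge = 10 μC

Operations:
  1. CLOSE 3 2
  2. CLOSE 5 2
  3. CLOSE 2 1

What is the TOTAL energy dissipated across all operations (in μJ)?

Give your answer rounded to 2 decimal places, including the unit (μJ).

Initial: C1(4μF, Q=18μC, V=4.50V), C2(4μF, Q=20μC, V=5.00V), C3(2μF, Q=13μC, V=6.50V), C4(4μF, Q=13μC, V=3.25V), C5(6μF, Q=10μC, V=1.67V)
Op 1: CLOSE 3-2: Q_total=33.00, C_total=6.00, V=5.50; Q3=11.00, Q2=22.00; dissipated=1.500
Op 2: CLOSE 5-2: Q_total=32.00, C_total=10.00, V=3.20; Q5=19.20, Q2=12.80; dissipated=17.633
Op 3: CLOSE 2-1: Q_total=30.80, C_total=8.00, V=3.85; Q2=15.40, Q1=15.40; dissipated=1.690
Total dissipated: 20.823 μJ

Answer: 20.82 μJ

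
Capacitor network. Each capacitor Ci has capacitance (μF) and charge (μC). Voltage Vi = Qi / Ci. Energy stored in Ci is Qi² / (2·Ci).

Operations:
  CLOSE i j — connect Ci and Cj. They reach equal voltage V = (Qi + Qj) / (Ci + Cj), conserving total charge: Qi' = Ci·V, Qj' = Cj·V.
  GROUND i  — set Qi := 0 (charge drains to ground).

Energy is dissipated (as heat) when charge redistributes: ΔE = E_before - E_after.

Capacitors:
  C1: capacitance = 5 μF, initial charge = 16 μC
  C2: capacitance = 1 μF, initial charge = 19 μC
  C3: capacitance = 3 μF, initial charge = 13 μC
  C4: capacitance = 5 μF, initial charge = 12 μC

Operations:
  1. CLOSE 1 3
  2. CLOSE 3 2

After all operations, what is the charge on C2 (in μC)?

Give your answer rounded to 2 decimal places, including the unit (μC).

Answer: 7.47 μC

Derivation:
Initial: C1(5μF, Q=16μC, V=3.20V), C2(1μF, Q=19μC, V=19.00V), C3(3μF, Q=13μC, V=4.33V), C4(5μF, Q=12μC, V=2.40V)
Op 1: CLOSE 1-3: Q_total=29.00, C_total=8.00, V=3.62; Q1=18.12, Q3=10.88; dissipated=1.204
Op 2: CLOSE 3-2: Q_total=29.88, C_total=4.00, V=7.47; Q3=22.41, Q2=7.47; dissipated=88.646
Final charges: Q1=18.12, Q2=7.47, Q3=22.41, Q4=12.00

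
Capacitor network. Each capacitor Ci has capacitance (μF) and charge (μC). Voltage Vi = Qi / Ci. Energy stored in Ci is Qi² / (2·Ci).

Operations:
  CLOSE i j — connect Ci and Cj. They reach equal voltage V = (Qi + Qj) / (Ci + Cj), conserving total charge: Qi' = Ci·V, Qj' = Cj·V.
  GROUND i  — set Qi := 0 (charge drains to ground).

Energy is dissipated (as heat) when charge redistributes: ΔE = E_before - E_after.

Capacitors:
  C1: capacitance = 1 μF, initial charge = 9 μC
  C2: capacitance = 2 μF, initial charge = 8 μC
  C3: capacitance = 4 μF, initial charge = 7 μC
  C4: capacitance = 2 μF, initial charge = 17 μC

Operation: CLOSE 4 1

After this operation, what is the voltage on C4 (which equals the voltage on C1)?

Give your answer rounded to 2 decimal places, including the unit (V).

Initial: C1(1μF, Q=9μC, V=9.00V), C2(2μF, Q=8μC, V=4.00V), C3(4μF, Q=7μC, V=1.75V), C4(2μF, Q=17μC, V=8.50V)
Op 1: CLOSE 4-1: Q_total=26.00, C_total=3.00, V=8.67; Q4=17.33, Q1=8.67; dissipated=0.083

Answer: 8.67 V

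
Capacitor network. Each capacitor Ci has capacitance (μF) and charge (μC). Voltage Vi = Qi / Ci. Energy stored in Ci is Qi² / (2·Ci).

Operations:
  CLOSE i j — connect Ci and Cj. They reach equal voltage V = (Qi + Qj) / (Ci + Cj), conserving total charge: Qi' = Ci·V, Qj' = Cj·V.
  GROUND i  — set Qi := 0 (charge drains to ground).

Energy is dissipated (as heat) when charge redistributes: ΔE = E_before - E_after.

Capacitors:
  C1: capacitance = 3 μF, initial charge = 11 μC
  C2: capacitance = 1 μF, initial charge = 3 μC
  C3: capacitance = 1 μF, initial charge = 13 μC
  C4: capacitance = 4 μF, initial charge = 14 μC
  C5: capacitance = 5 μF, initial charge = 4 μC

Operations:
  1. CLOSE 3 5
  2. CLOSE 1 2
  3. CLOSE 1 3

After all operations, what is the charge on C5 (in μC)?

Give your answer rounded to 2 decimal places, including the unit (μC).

Initial: C1(3μF, Q=11μC, V=3.67V), C2(1μF, Q=3μC, V=3.00V), C3(1μF, Q=13μC, V=13.00V), C4(4μF, Q=14μC, V=3.50V), C5(5μF, Q=4μC, V=0.80V)
Op 1: CLOSE 3-5: Q_total=17.00, C_total=6.00, V=2.83; Q3=2.83, Q5=14.17; dissipated=62.017
Op 2: CLOSE 1-2: Q_total=14.00, C_total=4.00, V=3.50; Q1=10.50, Q2=3.50; dissipated=0.167
Op 3: CLOSE 1-3: Q_total=13.33, C_total=4.00, V=3.33; Q1=10.00, Q3=3.33; dissipated=0.167
Final charges: Q1=10.00, Q2=3.50, Q3=3.33, Q4=14.00, Q5=14.17

Answer: 14.17 μC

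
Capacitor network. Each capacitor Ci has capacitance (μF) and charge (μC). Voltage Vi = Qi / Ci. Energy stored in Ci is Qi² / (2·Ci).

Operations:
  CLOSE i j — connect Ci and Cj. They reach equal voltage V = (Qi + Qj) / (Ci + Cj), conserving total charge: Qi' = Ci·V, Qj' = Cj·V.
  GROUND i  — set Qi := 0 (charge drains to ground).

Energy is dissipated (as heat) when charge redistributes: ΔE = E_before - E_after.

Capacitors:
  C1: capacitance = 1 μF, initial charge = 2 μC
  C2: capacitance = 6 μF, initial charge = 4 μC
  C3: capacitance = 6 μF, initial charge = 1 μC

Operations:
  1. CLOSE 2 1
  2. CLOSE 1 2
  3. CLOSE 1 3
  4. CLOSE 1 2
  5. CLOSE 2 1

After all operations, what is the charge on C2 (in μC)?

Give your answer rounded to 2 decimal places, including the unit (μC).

Initial: C1(1μF, Q=2μC, V=2.00V), C2(6μF, Q=4μC, V=0.67V), C3(6μF, Q=1μC, V=0.17V)
Op 1: CLOSE 2-1: Q_total=6.00, C_total=7.00, V=0.86; Q2=5.14, Q1=0.86; dissipated=0.762
Op 2: CLOSE 1-2: Q_total=6.00, C_total=7.00, V=0.86; Q1=0.86, Q2=5.14; dissipated=0.000
Op 3: CLOSE 1-3: Q_total=1.86, C_total=7.00, V=0.27; Q1=0.27, Q3=1.59; dissipated=0.204
Op 4: CLOSE 1-2: Q_total=5.41, C_total=7.00, V=0.77; Q1=0.77, Q2=4.64; dissipated=0.150
Op 5: CLOSE 2-1: Q_total=5.41, C_total=7.00, V=0.77; Q2=4.64, Q1=0.77; dissipated=0.000
Final charges: Q1=0.77, Q2=4.64, Q3=1.59

Answer: 4.64 μC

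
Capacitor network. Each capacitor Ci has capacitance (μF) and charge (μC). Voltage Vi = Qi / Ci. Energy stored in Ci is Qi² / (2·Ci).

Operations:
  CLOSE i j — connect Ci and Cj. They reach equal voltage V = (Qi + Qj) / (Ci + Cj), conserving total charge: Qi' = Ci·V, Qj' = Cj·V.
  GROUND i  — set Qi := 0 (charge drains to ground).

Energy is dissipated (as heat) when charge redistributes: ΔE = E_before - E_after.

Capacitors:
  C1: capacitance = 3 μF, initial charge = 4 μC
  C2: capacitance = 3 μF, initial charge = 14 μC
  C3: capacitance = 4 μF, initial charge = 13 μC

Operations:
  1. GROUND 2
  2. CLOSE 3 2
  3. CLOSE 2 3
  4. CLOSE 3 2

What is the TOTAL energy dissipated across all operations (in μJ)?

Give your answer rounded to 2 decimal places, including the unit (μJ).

Answer: 41.72 μJ

Derivation:
Initial: C1(3μF, Q=4μC, V=1.33V), C2(3μF, Q=14μC, V=4.67V), C3(4μF, Q=13μC, V=3.25V)
Op 1: GROUND 2: Q2=0; energy lost=32.667
Op 2: CLOSE 3-2: Q_total=13.00, C_total=7.00, V=1.86; Q3=7.43, Q2=5.57; dissipated=9.054
Op 3: CLOSE 2-3: Q_total=13.00, C_total=7.00, V=1.86; Q2=5.57, Q3=7.43; dissipated=0.000
Op 4: CLOSE 3-2: Q_total=13.00, C_total=7.00, V=1.86; Q3=7.43, Q2=5.57; dissipated=0.000
Total dissipated: 41.720 μJ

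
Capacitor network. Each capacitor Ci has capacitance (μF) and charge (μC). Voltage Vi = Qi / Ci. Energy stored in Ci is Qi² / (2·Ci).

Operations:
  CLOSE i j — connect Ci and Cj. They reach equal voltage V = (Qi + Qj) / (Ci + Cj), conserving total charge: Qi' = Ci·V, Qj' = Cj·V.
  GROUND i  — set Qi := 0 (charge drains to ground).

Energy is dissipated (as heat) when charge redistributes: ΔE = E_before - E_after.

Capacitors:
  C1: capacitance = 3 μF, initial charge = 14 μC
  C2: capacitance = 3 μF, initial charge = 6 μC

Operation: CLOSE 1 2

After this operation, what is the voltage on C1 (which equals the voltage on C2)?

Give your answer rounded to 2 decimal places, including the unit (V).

Answer: 3.33 V

Derivation:
Initial: C1(3μF, Q=14μC, V=4.67V), C2(3μF, Q=6μC, V=2.00V)
Op 1: CLOSE 1-2: Q_total=20.00, C_total=6.00, V=3.33; Q1=10.00, Q2=10.00; dissipated=5.333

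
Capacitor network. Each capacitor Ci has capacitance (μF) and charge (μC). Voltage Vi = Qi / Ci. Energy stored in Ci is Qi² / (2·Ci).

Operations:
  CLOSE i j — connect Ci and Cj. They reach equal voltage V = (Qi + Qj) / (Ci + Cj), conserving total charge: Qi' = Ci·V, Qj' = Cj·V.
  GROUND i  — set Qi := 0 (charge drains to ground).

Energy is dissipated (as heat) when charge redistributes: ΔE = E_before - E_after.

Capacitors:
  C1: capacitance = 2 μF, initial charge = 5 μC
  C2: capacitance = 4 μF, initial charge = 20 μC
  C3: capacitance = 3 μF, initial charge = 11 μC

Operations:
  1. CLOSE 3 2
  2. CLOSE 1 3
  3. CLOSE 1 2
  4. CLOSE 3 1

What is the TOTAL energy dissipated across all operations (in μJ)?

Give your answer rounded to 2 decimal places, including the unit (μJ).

Initial: C1(2μF, Q=5μC, V=2.50V), C2(4μF, Q=20μC, V=5.00V), C3(3μF, Q=11μC, V=3.67V)
Op 1: CLOSE 3-2: Q_total=31.00, C_total=7.00, V=4.43; Q3=13.29, Q2=17.71; dissipated=1.524
Op 2: CLOSE 1-3: Q_total=18.29, C_total=5.00, V=3.66; Q1=7.31, Q3=10.97; dissipated=2.232
Op 3: CLOSE 1-2: Q_total=25.03, C_total=6.00, V=4.17; Q1=8.34, Q2=16.69; dissipated=0.397
Op 4: CLOSE 3-1: Q_total=19.31, C_total=5.00, V=3.86; Q3=11.59, Q1=7.73; dissipated=0.159
Total dissipated: 4.311 μJ

Answer: 4.31 μJ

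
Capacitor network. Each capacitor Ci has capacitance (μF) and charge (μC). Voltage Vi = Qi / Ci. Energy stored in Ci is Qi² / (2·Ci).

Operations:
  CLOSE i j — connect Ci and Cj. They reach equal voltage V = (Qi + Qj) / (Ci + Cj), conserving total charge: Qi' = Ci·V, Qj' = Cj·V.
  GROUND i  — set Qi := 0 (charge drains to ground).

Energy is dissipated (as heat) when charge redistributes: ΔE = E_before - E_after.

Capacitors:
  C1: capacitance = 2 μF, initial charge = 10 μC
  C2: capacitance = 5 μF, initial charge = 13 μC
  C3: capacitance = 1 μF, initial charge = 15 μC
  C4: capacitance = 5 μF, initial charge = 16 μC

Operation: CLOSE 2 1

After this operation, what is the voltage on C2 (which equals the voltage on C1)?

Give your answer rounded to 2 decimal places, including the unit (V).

Answer: 3.29 V

Derivation:
Initial: C1(2μF, Q=10μC, V=5.00V), C2(5μF, Q=13μC, V=2.60V), C3(1μF, Q=15μC, V=15.00V), C4(5μF, Q=16μC, V=3.20V)
Op 1: CLOSE 2-1: Q_total=23.00, C_total=7.00, V=3.29; Q2=16.43, Q1=6.57; dissipated=4.114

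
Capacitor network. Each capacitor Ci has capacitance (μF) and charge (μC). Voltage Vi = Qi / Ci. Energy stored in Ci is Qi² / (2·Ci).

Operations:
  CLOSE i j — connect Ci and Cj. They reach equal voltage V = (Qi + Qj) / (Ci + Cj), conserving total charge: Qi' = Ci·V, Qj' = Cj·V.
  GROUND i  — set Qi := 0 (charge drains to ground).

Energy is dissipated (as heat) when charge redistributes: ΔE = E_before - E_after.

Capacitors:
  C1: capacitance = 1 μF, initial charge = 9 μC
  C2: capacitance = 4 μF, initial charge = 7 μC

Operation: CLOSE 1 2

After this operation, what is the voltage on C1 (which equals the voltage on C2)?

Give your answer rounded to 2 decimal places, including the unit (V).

Answer: 3.20 V

Derivation:
Initial: C1(1μF, Q=9μC, V=9.00V), C2(4μF, Q=7μC, V=1.75V)
Op 1: CLOSE 1-2: Q_total=16.00, C_total=5.00, V=3.20; Q1=3.20, Q2=12.80; dissipated=21.025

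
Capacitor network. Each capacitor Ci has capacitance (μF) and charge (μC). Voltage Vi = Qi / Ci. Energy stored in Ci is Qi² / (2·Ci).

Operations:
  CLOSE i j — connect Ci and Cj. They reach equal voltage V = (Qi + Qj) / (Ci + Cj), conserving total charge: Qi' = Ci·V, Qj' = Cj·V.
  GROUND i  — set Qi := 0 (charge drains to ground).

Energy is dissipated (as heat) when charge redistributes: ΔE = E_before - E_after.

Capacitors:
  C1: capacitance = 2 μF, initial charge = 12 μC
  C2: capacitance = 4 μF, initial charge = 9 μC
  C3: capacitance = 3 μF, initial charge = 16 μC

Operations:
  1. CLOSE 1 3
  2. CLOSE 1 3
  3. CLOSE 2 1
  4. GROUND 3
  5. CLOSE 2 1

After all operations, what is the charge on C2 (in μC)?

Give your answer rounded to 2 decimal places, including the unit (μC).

Answer: 13.47 μC

Derivation:
Initial: C1(2μF, Q=12μC, V=6.00V), C2(4μF, Q=9μC, V=2.25V), C3(3μF, Q=16μC, V=5.33V)
Op 1: CLOSE 1-3: Q_total=28.00, C_total=5.00, V=5.60; Q1=11.20, Q3=16.80; dissipated=0.267
Op 2: CLOSE 1-3: Q_total=28.00, C_total=5.00, V=5.60; Q1=11.20, Q3=16.80; dissipated=0.000
Op 3: CLOSE 2-1: Q_total=20.20, C_total=6.00, V=3.37; Q2=13.47, Q1=6.73; dissipated=7.482
Op 4: GROUND 3: Q3=0; energy lost=47.040
Op 5: CLOSE 2-1: Q_total=20.20, C_total=6.00, V=3.37; Q2=13.47, Q1=6.73; dissipated=0.000
Final charges: Q1=6.73, Q2=13.47, Q3=0.00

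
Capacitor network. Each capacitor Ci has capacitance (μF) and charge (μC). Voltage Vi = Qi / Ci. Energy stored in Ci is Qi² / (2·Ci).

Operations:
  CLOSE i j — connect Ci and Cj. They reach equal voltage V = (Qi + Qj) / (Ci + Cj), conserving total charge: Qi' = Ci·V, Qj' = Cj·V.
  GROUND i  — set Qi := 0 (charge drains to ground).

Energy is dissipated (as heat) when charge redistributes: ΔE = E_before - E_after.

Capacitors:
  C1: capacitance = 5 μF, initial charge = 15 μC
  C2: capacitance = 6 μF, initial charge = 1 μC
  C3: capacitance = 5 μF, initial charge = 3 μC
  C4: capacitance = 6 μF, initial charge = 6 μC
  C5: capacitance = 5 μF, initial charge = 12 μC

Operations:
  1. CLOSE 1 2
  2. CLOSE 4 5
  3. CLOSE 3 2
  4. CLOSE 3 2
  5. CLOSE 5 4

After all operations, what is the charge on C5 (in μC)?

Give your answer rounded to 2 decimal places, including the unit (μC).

Initial: C1(5μF, Q=15μC, V=3.00V), C2(6μF, Q=1μC, V=0.17V), C3(5μF, Q=3μC, V=0.60V), C4(6μF, Q=6μC, V=1.00V), C5(5μF, Q=12μC, V=2.40V)
Op 1: CLOSE 1-2: Q_total=16.00, C_total=11.00, V=1.45; Q1=7.27, Q2=8.73; dissipated=10.947
Op 2: CLOSE 4-5: Q_total=18.00, C_total=11.00, V=1.64; Q4=9.82, Q5=8.18; dissipated=2.673
Op 3: CLOSE 3-2: Q_total=11.73, C_total=11.00, V=1.07; Q3=5.33, Q2=6.40; dissipated=0.996
Op 4: CLOSE 3-2: Q_total=11.73, C_total=11.00, V=1.07; Q3=5.33, Q2=6.40; dissipated=0.000
Op 5: CLOSE 5-4: Q_total=18.00, C_total=11.00, V=1.64; Q5=8.18, Q4=9.82; dissipated=0.000
Final charges: Q1=7.27, Q2=6.40, Q3=5.33, Q4=9.82, Q5=8.18

Answer: 8.18 μC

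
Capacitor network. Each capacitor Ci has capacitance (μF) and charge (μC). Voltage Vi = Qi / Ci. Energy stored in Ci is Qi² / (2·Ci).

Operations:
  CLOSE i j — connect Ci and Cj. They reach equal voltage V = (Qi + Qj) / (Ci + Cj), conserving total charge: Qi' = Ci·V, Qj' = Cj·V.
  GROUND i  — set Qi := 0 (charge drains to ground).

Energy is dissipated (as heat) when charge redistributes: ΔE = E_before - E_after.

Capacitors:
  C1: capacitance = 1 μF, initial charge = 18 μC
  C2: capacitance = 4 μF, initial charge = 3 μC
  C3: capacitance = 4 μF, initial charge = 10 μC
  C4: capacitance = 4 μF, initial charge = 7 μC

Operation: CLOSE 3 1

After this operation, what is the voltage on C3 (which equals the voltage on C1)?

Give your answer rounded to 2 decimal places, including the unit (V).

Initial: C1(1μF, Q=18μC, V=18.00V), C2(4μF, Q=3μC, V=0.75V), C3(4μF, Q=10μC, V=2.50V), C4(4μF, Q=7μC, V=1.75V)
Op 1: CLOSE 3-1: Q_total=28.00, C_total=5.00, V=5.60; Q3=22.40, Q1=5.60; dissipated=96.100

Answer: 5.60 V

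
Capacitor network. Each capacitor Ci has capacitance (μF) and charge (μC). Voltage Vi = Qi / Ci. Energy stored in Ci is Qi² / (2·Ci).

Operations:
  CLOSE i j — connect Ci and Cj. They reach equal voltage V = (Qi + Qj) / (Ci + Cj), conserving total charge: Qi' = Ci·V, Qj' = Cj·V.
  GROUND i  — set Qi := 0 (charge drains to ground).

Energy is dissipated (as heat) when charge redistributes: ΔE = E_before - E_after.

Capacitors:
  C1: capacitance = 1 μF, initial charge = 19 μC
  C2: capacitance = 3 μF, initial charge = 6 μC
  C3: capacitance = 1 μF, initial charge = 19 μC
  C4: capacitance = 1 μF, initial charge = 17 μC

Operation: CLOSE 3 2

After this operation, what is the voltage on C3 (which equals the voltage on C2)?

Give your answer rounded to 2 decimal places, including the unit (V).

Initial: C1(1μF, Q=19μC, V=19.00V), C2(3μF, Q=6μC, V=2.00V), C3(1μF, Q=19μC, V=19.00V), C4(1μF, Q=17μC, V=17.00V)
Op 1: CLOSE 3-2: Q_total=25.00, C_total=4.00, V=6.25; Q3=6.25, Q2=18.75; dissipated=108.375

Answer: 6.25 V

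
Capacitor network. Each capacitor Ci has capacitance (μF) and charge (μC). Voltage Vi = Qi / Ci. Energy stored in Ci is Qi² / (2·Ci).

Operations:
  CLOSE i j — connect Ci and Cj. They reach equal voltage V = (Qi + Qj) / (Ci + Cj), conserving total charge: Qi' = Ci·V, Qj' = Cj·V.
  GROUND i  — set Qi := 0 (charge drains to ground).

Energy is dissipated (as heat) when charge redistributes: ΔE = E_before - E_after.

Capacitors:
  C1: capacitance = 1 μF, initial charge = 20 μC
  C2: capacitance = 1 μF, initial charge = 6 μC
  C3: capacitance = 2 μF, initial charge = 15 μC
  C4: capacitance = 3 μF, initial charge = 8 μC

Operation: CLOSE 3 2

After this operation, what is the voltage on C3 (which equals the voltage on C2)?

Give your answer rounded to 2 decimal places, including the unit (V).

Initial: C1(1μF, Q=20μC, V=20.00V), C2(1μF, Q=6μC, V=6.00V), C3(2μF, Q=15μC, V=7.50V), C4(3μF, Q=8μC, V=2.67V)
Op 1: CLOSE 3-2: Q_total=21.00, C_total=3.00, V=7.00; Q3=14.00, Q2=7.00; dissipated=0.750

Answer: 7.00 V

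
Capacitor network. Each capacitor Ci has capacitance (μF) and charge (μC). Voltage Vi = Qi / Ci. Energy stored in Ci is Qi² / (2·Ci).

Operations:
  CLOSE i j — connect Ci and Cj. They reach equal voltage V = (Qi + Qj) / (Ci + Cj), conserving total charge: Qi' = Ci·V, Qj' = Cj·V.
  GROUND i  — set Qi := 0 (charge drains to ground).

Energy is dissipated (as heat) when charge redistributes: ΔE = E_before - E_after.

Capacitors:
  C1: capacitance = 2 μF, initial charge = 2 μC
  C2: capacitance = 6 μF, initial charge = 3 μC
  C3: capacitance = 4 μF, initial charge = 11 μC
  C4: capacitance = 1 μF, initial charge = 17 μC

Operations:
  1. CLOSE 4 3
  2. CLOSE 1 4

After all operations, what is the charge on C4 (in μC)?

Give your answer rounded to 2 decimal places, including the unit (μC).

Initial: C1(2μF, Q=2μC, V=1.00V), C2(6μF, Q=3μC, V=0.50V), C3(4μF, Q=11μC, V=2.75V), C4(1μF, Q=17μC, V=17.00V)
Op 1: CLOSE 4-3: Q_total=28.00, C_total=5.00, V=5.60; Q4=5.60, Q3=22.40; dissipated=81.225
Op 2: CLOSE 1-4: Q_total=7.60, C_total=3.00, V=2.53; Q1=5.07, Q4=2.53; dissipated=7.053
Final charges: Q1=5.07, Q2=3.00, Q3=22.40, Q4=2.53

Answer: 2.53 μC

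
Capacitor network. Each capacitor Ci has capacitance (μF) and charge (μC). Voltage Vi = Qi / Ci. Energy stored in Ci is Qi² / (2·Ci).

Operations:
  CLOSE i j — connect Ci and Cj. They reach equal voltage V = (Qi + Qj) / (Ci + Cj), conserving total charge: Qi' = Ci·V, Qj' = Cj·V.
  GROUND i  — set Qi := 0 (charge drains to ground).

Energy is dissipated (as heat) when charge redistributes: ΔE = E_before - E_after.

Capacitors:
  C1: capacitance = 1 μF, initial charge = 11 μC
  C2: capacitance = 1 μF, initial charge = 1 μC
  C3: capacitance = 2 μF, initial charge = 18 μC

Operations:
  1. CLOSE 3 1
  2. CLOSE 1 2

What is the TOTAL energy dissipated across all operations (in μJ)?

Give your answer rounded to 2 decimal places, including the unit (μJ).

Initial: C1(1μF, Q=11μC, V=11.00V), C2(1μF, Q=1μC, V=1.00V), C3(2μF, Q=18μC, V=9.00V)
Op 1: CLOSE 3-1: Q_total=29.00, C_total=3.00, V=9.67; Q3=19.33, Q1=9.67; dissipated=1.333
Op 2: CLOSE 1-2: Q_total=10.67, C_total=2.00, V=5.33; Q1=5.33, Q2=5.33; dissipated=18.778
Total dissipated: 20.111 μJ

Answer: 20.11 μJ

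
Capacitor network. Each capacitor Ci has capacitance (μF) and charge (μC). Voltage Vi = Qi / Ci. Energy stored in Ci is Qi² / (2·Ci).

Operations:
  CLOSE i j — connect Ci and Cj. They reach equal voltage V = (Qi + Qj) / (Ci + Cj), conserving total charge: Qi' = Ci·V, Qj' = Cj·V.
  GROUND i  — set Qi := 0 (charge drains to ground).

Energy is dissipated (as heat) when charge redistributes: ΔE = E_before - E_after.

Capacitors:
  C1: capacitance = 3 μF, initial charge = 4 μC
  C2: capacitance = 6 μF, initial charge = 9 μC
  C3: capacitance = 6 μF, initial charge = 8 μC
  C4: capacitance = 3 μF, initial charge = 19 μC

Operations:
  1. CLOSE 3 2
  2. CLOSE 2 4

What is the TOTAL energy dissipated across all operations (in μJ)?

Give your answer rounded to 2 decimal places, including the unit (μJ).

Initial: C1(3μF, Q=4μC, V=1.33V), C2(6μF, Q=9μC, V=1.50V), C3(6μF, Q=8μC, V=1.33V), C4(3μF, Q=19μC, V=6.33V)
Op 1: CLOSE 3-2: Q_total=17.00, C_total=12.00, V=1.42; Q3=8.50, Q2=8.50; dissipated=0.042
Op 2: CLOSE 2-4: Q_total=27.50, C_total=9.00, V=3.06; Q2=18.33, Q4=9.17; dissipated=24.174
Total dissipated: 24.215 μJ

Answer: 24.22 μJ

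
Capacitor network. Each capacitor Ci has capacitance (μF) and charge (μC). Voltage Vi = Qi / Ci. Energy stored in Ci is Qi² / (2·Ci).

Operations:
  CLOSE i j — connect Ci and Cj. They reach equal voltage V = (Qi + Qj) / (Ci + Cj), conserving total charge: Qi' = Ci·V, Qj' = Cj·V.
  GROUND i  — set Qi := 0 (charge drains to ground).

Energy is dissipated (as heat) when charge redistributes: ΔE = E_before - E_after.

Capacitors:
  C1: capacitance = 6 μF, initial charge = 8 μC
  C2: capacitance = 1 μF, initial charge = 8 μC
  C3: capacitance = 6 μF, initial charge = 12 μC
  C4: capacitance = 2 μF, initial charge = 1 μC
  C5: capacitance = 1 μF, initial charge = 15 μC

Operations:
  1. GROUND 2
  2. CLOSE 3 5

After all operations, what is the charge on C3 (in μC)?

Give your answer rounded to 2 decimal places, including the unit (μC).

Answer: 23.14 μC

Derivation:
Initial: C1(6μF, Q=8μC, V=1.33V), C2(1μF, Q=8μC, V=8.00V), C3(6μF, Q=12μC, V=2.00V), C4(2μF, Q=1μC, V=0.50V), C5(1μF, Q=15μC, V=15.00V)
Op 1: GROUND 2: Q2=0; energy lost=32.000
Op 2: CLOSE 3-5: Q_total=27.00, C_total=7.00, V=3.86; Q3=23.14, Q5=3.86; dissipated=72.429
Final charges: Q1=8.00, Q2=0.00, Q3=23.14, Q4=1.00, Q5=3.86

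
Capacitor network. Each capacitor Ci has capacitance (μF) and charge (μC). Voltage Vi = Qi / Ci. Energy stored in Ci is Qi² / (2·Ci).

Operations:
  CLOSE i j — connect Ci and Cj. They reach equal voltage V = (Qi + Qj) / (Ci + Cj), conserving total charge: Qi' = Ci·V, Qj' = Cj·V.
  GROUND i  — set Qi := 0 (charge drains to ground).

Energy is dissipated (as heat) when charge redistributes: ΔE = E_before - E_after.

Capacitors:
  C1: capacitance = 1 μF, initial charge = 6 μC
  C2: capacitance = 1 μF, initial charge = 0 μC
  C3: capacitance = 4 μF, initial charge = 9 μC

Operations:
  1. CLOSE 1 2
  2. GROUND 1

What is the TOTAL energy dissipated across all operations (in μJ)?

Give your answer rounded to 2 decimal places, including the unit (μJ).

Initial: C1(1μF, Q=6μC, V=6.00V), C2(1μF, Q=0μC, V=0.00V), C3(4μF, Q=9μC, V=2.25V)
Op 1: CLOSE 1-2: Q_total=6.00, C_total=2.00, V=3.00; Q1=3.00, Q2=3.00; dissipated=9.000
Op 2: GROUND 1: Q1=0; energy lost=4.500
Total dissipated: 13.500 μJ

Answer: 13.50 μJ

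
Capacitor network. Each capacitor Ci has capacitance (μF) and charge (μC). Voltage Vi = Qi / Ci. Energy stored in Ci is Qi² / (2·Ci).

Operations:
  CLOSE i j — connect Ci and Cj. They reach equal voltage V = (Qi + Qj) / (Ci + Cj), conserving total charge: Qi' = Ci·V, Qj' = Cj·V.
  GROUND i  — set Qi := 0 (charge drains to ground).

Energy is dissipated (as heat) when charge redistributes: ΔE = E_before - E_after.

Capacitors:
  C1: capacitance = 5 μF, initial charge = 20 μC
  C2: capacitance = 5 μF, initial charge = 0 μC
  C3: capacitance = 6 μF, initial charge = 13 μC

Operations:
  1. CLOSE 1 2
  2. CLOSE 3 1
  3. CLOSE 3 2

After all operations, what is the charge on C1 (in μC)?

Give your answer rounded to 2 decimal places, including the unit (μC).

Answer: 10.45 μC

Derivation:
Initial: C1(5μF, Q=20μC, V=4.00V), C2(5μF, Q=0μC, V=0.00V), C3(6μF, Q=13μC, V=2.17V)
Op 1: CLOSE 1-2: Q_total=20.00, C_total=10.00, V=2.00; Q1=10.00, Q2=10.00; dissipated=20.000
Op 2: CLOSE 3-1: Q_total=23.00, C_total=11.00, V=2.09; Q3=12.55, Q1=10.45; dissipated=0.038
Op 3: CLOSE 3-2: Q_total=22.55, C_total=11.00, V=2.05; Q3=12.30, Q2=10.25; dissipated=0.011
Final charges: Q1=10.45, Q2=10.25, Q3=12.30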